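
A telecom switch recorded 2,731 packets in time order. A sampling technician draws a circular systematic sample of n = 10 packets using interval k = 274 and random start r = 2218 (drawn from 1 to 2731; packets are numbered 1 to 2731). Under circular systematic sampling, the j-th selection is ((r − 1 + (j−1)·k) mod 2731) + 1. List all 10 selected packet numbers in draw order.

Selection 1: 2218
Selection 2: 2218 + 274 = 2492
Selection 3: 2492 + 274 = 2766 → 2766 − 2731 = 35
Selection 4: 35 + 274 = 309
Selection 5: 309 + 274 = 583
Selection 6: 583 + 274 = 857
Selection 7: 857 + 274 = 1131
Selection 8: 1131 + 274 = 1405
Selection 9: 1405 + 274 = 1679
Selection 10: 1679 + 274 = 1953

2218, 2492, 35, 309, 583, 857, 1131, 1405, 1679, 1953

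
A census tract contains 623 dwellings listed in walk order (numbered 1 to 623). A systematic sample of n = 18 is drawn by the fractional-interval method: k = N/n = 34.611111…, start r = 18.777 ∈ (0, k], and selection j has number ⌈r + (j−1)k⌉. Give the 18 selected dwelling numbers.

j=1: r + 0k = 18.777 → ⌈·⌉ = 19
j=2: r + 1k = 53.388111… → ⌈·⌉ = 54
j=3: r + 2k = 87.999222… → ⌈·⌉ = 88
j=4: r + 3k = 122.610333… → ⌈·⌉ = 123
j=5: r + 4k = 157.221444… → ⌈·⌉ = 158
j=6: r + 5k = 191.832555… → ⌈·⌉ = 192
j=7: r + 6k = 226.443666… → ⌈·⌉ = 227
j=8: r + 7k = 261.054777… → ⌈·⌉ = 262
j=9: r + 8k = 295.665888… → ⌈·⌉ = 296
j=10: r + 9k = 330.277 → ⌈·⌉ = 331
j=11: r + 10k = 364.888111… → ⌈·⌉ = 365
j=12: r + 11k = 399.499222… → ⌈·⌉ = 400
j=13: r + 12k = 434.110333… → ⌈·⌉ = 435
j=14: r + 13k = 468.721444… → ⌈·⌉ = 469
j=15: r + 14k = 503.332555… → ⌈·⌉ = 504
j=16: r + 15k = 537.943666… → ⌈·⌉ = 538
j=17: r + 16k = 572.554777… → ⌈·⌉ = 573
j=18: r + 17k = 607.165888… → ⌈·⌉ = 608

19, 54, 88, 123, 158, 192, 227, 262, 296, 331, 365, 400, 435, 469, 504, 538, 573, 608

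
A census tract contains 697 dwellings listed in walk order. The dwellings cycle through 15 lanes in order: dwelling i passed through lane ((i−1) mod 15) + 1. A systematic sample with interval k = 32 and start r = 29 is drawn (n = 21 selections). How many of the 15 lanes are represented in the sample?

Consecutive selections differ by k = 32, so their lane numbers differ by 32 mod 15 = 2.
gcd(32, 15) = 1, so the sample visits 15/1 = 15 distinct residues mod 15.
Start 29 is lane 14; the lanes hit are 1, 2, 3, 4, 5, 6, 7, 8, 9, 10, 11, 12, 13, 14, 15.

15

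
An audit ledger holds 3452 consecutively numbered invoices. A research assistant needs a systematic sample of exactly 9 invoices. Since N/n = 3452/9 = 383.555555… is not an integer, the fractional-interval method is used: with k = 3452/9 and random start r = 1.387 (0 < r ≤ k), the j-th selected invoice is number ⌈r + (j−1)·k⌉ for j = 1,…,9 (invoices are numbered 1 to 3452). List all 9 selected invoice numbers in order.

j=1: r + 0k = 1.387 → ⌈·⌉ = 2
j=2: r + 1k = 384.942555… → ⌈·⌉ = 385
j=3: r + 2k = 768.498111… → ⌈·⌉ = 769
j=4: r + 3k = 1152.053666… → ⌈·⌉ = 1153
j=5: r + 4k = 1535.609222… → ⌈·⌉ = 1536
j=6: r + 5k = 1919.164777… → ⌈·⌉ = 1920
j=7: r + 6k = 2302.720333… → ⌈·⌉ = 2303
j=8: r + 7k = 2686.275888… → ⌈·⌉ = 2687
j=9: r + 8k = 3069.831444… → ⌈·⌉ = 3070

2, 385, 769, 1153, 1536, 1920, 2303, 2687, 3070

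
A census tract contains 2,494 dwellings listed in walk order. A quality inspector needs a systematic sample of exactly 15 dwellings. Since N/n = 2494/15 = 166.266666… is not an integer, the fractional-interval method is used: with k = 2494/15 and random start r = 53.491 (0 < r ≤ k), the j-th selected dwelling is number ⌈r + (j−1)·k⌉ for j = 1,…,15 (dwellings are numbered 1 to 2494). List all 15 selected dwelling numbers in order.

j=1: r + 0k = 53.491 → ⌈·⌉ = 54
j=2: r + 1k = 219.757666… → ⌈·⌉ = 220
j=3: r + 2k = 386.024333… → ⌈·⌉ = 387
j=4: r + 3k = 552.291 → ⌈·⌉ = 553
j=5: r + 4k = 718.557666… → ⌈·⌉ = 719
j=6: r + 5k = 884.824333… → ⌈·⌉ = 885
j=7: r + 6k = 1051.091 → ⌈·⌉ = 1052
j=8: r + 7k = 1217.357666… → ⌈·⌉ = 1218
j=9: r + 8k = 1383.624333… → ⌈·⌉ = 1384
j=10: r + 9k = 1549.891 → ⌈·⌉ = 1550
j=11: r + 10k = 1716.157666… → ⌈·⌉ = 1717
j=12: r + 11k = 1882.424333… → ⌈·⌉ = 1883
j=13: r + 12k = 2048.691 → ⌈·⌉ = 2049
j=14: r + 13k = 2214.957666… → ⌈·⌉ = 2215
j=15: r + 14k = 2381.224333… → ⌈·⌉ = 2382

54, 220, 387, 553, 719, 885, 1052, 1218, 1384, 1550, 1717, 1883, 2049, 2215, 2382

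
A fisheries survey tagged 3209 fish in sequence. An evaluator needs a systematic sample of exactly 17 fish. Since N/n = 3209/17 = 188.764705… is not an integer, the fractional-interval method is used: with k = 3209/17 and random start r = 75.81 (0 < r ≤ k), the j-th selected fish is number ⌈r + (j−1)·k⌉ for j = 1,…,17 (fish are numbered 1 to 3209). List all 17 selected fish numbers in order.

j=1: r + 0k = 75.81 → ⌈·⌉ = 76
j=2: r + 1k = 264.574705… → ⌈·⌉ = 265
j=3: r + 2k = 453.339411… → ⌈·⌉ = 454
j=4: r + 3k = 642.104117… → ⌈·⌉ = 643
j=5: r + 4k = 830.868823… → ⌈·⌉ = 831
j=6: r + 5k = 1019.633529… → ⌈·⌉ = 1020
j=7: r + 6k = 1208.398235… → ⌈·⌉ = 1209
j=8: r + 7k = 1397.162941… → ⌈·⌉ = 1398
j=9: r + 8k = 1585.927647… → ⌈·⌉ = 1586
j=10: r + 9k = 1774.692352… → ⌈·⌉ = 1775
j=11: r + 10k = 1963.457058… → ⌈·⌉ = 1964
j=12: r + 11k = 2152.221764… → ⌈·⌉ = 2153
j=13: r + 12k = 2340.986470… → ⌈·⌉ = 2341
j=14: r + 13k = 2529.751176… → ⌈·⌉ = 2530
j=15: r + 14k = 2718.515882… → ⌈·⌉ = 2719
j=16: r + 15k = 2907.280588… → ⌈·⌉ = 2908
j=17: r + 16k = 3096.045294… → ⌈·⌉ = 3097

76, 265, 454, 643, 831, 1020, 1209, 1398, 1586, 1775, 1964, 2153, 2341, 2530, 2719, 2908, 3097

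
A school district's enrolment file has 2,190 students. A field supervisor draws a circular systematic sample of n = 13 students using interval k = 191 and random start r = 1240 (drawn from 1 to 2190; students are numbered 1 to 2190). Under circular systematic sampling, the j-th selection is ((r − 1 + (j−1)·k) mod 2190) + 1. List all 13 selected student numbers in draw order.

1240, 1431, 1622, 1813, 2004, 5, 196, 387, 578, 769, 960, 1151, 1342

Selection 1: 1240
Selection 2: 1240 + 191 = 1431
Selection 3: 1431 + 191 = 1622
Selection 4: 1622 + 191 = 1813
Selection 5: 1813 + 191 = 2004
Selection 6: 2004 + 191 = 2195 → 2195 − 2190 = 5
Selection 7: 5 + 191 = 196
Selection 8: 196 + 191 = 387
Selection 9: 387 + 191 = 578
Selection 10: 578 + 191 = 769
Selection 11: 769 + 191 = 960
Selection 12: 960 + 191 = 1151
Selection 13: 1151 + 191 = 1342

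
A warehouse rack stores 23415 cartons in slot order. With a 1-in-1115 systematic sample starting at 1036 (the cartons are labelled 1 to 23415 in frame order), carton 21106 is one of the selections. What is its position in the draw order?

19

k = 1115
position = (21106 − 1036)/1115 + 1 = 20070/1115 + 1 = 18 + 1 = 19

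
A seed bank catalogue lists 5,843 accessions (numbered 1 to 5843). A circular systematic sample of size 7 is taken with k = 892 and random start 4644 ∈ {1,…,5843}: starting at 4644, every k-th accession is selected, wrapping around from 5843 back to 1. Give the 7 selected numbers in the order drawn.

4644, 5536, 585, 1477, 2369, 3261, 4153

Selection 1: 4644
Selection 2: 4644 + 892 = 5536
Selection 3: 5536 + 892 = 6428 → 6428 − 5843 = 585
Selection 4: 585 + 892 = 1477
Selection 5: 1477 + 892 = 2369
Selection 6: 2369 + 892 = 3261
Selection 7: 3261 + 892 = 4153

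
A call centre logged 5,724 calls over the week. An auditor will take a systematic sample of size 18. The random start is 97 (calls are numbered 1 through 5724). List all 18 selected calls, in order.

97, 415, 733, 1051, 1369, 1687, 2005, 2323, 2641, 2959, 3277, 3595, 3913, 4231, 4549, 4867, 5185, 5503

k = N/n = 5724/18 = 318
call 1: 97
call 2: 97 + 318 = 415
call 3: 415 + 318 = 733
call 4: 733 + 318 = 1051
call 5: 1051 + 318 = 1369
call 6: 1369 + 318 = 1687
call 7: 1687 + 318 = 2005
call 8: 2005 + 318 = 2323
call 9: 2323 + 318 = 2641
call 10: 2641 + 318 = 2959
call 11: 2959 + 318 = 3277
call 12: 3277 + 318 = 3595
call 13: 3595 + 318 = 3913
call 14: 3913 + 318 = 4231
call 15: 4231 + 318 = 4549
call 16: 4549 + 318 = 4867
call 17: 4867 + 318 = 5185
call 18: 5185 + 318 = 5503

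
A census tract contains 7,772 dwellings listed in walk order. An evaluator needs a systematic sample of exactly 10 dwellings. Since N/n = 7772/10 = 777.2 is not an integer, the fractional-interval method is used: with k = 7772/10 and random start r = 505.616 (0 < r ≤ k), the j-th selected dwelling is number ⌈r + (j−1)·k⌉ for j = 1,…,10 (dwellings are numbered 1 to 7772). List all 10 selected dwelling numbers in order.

j=1: r + 0k = 505.616 → ⌈·⌉ = 506
j=2: r + 1k = 1282.816 → ⌈·⌉ = 1283
j=3: r + 2k = 2060.016 → ⌈·⌉ = 2061
j=4: r + 3k = 2837.216 → ⌈·⌉ = 2838
j=5: r + 4k = 3614.416 → ⌈·⌉ = 3615
j=6: r + 5k = 4391.616 → ⌈·⌉ = 4392
j=7: r + 6k = 5168.816 → ⌈·⌉ = 5169
j=8: r + 7k = 5946.016 → ⌈·⌉ = 5947
j=9: r + 8k = 6723.216 → ⌈·⌉ = 6724
j=10: r + 9k = 7500.416 → ⌈·⌉ = 7501

506, 1283, 2061, 2838, 3615, 4392, 5169, 5947, 6724, 7501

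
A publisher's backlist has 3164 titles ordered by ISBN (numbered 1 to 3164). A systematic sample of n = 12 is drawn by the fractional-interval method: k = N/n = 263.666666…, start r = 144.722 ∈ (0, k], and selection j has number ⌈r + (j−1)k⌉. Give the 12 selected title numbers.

j=1: r + 0k = 144.722 → ⌈·⌉ = 145
j=2: r + 1k = 408.388666… → ⌈·⌉ = 409
j=3: r + 2k = 672.055333… → ⌈·⌉ = 673
j=4: r + 3k = 935.722 → ⌈·⌉ = 936
j=5: r + 4k = 1199.388666… → ⌈·⌉ = 1200
j=6: r + 5k = 1463.055333… → ⌈·⌉ = 1464
j=7: r + 6k = 1726.722 → ⌈·⌉ = 1727
j=8: r + 7k = 1990.388666… → ⌈·⌉ = 1991
j=9: r + 8k = 2254.055333… → ⌈·⌉ = 2255
j=10: r + 9k = 2517.722 → ⌈·⌉ = 2518
j=11: r + 10k = 2781.388666… → ⌈·⌉ = 2782
j=12: r + 11k = 3045.055333… → ⌈·⌉ = 3046

145, 409, 673, 936, 1200, 1464, 1727, 1991, 2255, 2518, 2782, 3046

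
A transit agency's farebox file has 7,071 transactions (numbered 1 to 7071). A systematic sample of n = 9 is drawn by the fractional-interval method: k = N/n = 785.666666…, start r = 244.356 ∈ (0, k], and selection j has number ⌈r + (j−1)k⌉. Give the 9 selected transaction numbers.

245, 1031, 1816, 2602, 3388, 4173, 4959, 5745, 6530

j=1: r + 0k = 244.356 → ⌈·⌉ = 245
j=2: r + 1k = 1030.022666… → ⌈·⌉ = 1031
j=3: r + 2k = 1815.689333… → ⌈·⌉ = 1816
j=4: r + 3k = 2601.356 → ⌈·⌉ = 2602
j=5: r + 4k = 3387.022666… → ⌈·⌉ = 3388
j=6: r + 5k = 4172.689333… → ⌈·⌉ = 4173
j=7: r + 6k = 4958.356 → ⌈·⌉ = 4959
j=8: r + 7k = 5744.022666… → ⌈·⌉ = 5745
j=9: r + 8k = 6529.689333… → ⌈·⌉ = 6530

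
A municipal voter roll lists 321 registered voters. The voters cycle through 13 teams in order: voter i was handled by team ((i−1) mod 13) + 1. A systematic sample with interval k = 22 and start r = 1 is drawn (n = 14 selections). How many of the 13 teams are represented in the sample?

13

Consecutive selections differ by k = 22, so their team numbers differ by 22 mod 13 = 9.
gcd(22, 13) = 1, so the sample visits 13/1 = 13 distinct residues mod 13.
Start 1 is team 1; the teams hit are 1, 2, 3, 4, 5, 6, 7, 8, 9, 10, 11, 12, 13.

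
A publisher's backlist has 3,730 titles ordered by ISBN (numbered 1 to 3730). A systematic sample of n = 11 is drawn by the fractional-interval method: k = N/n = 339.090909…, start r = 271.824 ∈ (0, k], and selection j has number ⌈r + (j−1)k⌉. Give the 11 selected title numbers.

272, 611, 951, 1290, 1629, 1968, 2307, 2646, 2985, 3324, 3663

j=1: r + 0k = 271.824 → ⌈·⌉ = 272
j=2: r + 1k = 610.914909… → ⌈·⌉ = 611
j=3: r + 2k = 950.005818… → ⌈·⌉ = 951
j=4: r + 3k = 1289.096727… → ⌈·⌉ = 1290
j=5: r + 4k = 1628.187636… → ⌈·⌉ = 1629
j=6: r + 5k = 1967.278545… → ⌈·⌉ = 1968
j=7: r + 6k = 2306.369454… → ⌈·⌉ = 2307
j=8: r + 7k = 2645.460363… → ⌈·⌉ = 2646
j=9: r + 8k = 2984.551272… → ⌈·⌉ = 2985
j=10: r + 9k = 3323.642181… → ⌈·⌉ = 3324
j=11: r + 10k = 3662.733090… → ⌈·⌉ = 3663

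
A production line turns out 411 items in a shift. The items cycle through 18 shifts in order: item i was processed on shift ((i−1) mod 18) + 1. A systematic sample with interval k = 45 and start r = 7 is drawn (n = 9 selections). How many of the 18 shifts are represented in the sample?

Consecutive selections differ by k = 45, so their shift numbers differ by 45 mod 18 = 9.
gcd(45, 18) = 9, so the sample visits 18/9 = 2 distinct residues mod 18.
Start 7 is shift 7; the shifts hit are 7, 16.

2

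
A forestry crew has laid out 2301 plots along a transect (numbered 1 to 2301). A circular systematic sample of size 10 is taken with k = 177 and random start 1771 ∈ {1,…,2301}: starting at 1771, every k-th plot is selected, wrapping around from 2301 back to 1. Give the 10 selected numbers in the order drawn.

1771, 1948, 2125, 1, 178, 355, 532, 709, 886, 1063

Selection 1: 1771
Selection 2: 1771 + 177 = 1948
Selection 3: 1948 + 177 = 2125
Selection 4: 2125 + 177 = 2302 → 2302 − 2301 = 1
Selection 5: 1 + 177 = 178
Selection 6: 178 + 177 = 355
Selection 7: 355 + 177 = 532
Selection 8: 532 + 177 = 709
Selection 9: 709 + 177 = 886
Selection 10: 886 + 177 = 1063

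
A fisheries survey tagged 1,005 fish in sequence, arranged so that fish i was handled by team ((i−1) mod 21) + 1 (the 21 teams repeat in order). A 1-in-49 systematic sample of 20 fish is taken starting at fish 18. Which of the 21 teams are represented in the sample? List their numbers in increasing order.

Consecutive selections differ by k = 49, so their team numbers differ by 49 mod 21 = 7.
gcd(49, 21) = 7, so the sample visits 21/7 = 3 distinct residues mod 21.
Start 18 is team 18; the teams hit are 4, 11, 18.

4, 11, 18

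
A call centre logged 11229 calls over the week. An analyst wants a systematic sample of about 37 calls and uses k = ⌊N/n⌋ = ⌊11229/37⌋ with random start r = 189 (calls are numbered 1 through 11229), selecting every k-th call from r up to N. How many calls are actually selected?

k = ⌊11229/37⌋ = 303
Achieved size = ⌊(11229 − 189)/303⌋ + 1 = ⌊11040/303⌋ + 1 = 36 + 1 = 37
(last selection: 189 + 36×303 = 11097 ≤ 11229; next would be 11400 > 11229)

37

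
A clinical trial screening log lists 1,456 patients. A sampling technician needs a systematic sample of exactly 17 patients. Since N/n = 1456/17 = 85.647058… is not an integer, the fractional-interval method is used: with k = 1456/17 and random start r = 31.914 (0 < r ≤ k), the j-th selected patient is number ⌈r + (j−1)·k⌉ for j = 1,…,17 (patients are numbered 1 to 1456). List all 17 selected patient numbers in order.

32, 118, 204, 289, 375, 461, 546, 632, 718, 803, 889, 975, 1060, 1146, 1231, 1317, 1403

j=1: r + 0k = 31.914 → ⌈·⌉ = 32
j=2: r + 1k = 117.561058… → ⌈·⌉ = 118
j=3: r + 2k = 203.208117… → ⌈·⌉ = 204
j=4: r + 3k = 288.855176… → ⌈·⌉ = 289
j=5: r + 4k = 374.502235… → ⌈·⌉ = 375
j=6: r + 5k = 460.149294… → ⌈·⌉ = 461
j=7: r + 6k = 545.796352… → ⌈·⌉ = 546
j=8: r + 7k = 631.443411… → ⌈·⌉ = 632
j=9: r + 8k = 717.090470… → ⌈·⌉ = 718
j=10: r + 9k = 802.737529… → ⌈·⌉ = 803
j=11: r + 10k = 888.384588… → ⌈·⌉ = 889
j=12: r + 11k = 974.031647… → ⌈·⌉ = 975
j=13: r + 12k = 1059.678705… → ⌈·⌉ = 1060
j=14: r + 13k = 1145.325764… → ⌈·⌉ = 1146
j=15: r + 14k = 1230.972823… → ⌈·⌉ = 1231
j=16: r + 15k = 1316.619882… → ⌈·⌉ = 1317
j=17: r + 16k = 1402.266941… → ⌈·⌉ = 1403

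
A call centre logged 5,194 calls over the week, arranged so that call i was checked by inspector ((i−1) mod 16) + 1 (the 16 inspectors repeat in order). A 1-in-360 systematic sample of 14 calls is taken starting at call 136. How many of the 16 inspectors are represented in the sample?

2

Consecutive selections differ by k = 360, so their inspector numbers differ by 360 mod 16 = 8.
gcd(360, 16) = 8, so the sample visits 16/8 = 2 distinct residues mod 16.
Start 136 is inspector 8; the inspectors hit are 8, 16.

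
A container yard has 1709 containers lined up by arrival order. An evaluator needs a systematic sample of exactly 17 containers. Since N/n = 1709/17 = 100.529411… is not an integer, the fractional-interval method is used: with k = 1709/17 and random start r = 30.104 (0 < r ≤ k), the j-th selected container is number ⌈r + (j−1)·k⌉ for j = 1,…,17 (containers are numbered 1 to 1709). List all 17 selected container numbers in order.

31, 131, 232, 332, 433, 533, 634, 734, 835, 935, 1036, 1136, 1237, 1337, 1438, 1539, 1639

j=1: r + 0k = 30.104 → ⌈·⌉ = 31
j=2: r + 1k = 130.633411… → ⌈·⌉ = 131
j=3: r + 2k = 231.162823… → ⌈·⌉ = 232
j=4: r + 3k = 331.692235… → ⌈·⌉ = 332
j=5: r + 4k = 432.221647… → ⌈·⌉ = 433
j=6: r + 5k = 532.751058… → ⌈·⌉ = 533
j=7: r + 6k = 633.280470… → ⌈·⌉ = 634
j=8: r + 7k = 733.809882… → ⌈·⌉ = 734
j=9: r + 8k = 834.339294… → ⌈·⌉ = 835
j=10: r + 9k = 934.868705… → ⌈·⌉ = 935
j=11: r + 10k = 1035.398117… → ⌈·⌉ = 1036
j=12: r + 11k = 1135.927529… → ⌈·⌉ = 1136
j=13: r + 12k = 1236.456941… → ⌈·⌉ = 1237
j=14: r + 13k = 1336.986352… → ⌈·⌉ = 1337
j=15: r + 14k = 1437.515764… → ⌈·⌉ = 1438
j=16: r + 15k = 1538.045176… → ⌈·⌉ = 1539
j=17: r + 16k = 1638.574588… → ⌈·⌉ = 1639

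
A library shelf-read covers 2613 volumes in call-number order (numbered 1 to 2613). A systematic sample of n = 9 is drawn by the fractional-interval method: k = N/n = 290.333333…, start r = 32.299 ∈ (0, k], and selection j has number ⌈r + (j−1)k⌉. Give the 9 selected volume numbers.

j=1: r + 0k = 32.299 → ⌈·⌉ = 33
j=2: r + 1k = 322.632333… → ⌈·⌉ = 323
j=3: r + 2k = 612.965666… → ⌈·⌉ = 613
j=4: r + 3k = 903.299 → ⌈·⌉ = 904
j=5: r + 4k = 1193.632333… → ⌈·⌉ = 1194
j=6: r + 5k = 1483.965666… → ⌈·⌉ = 1484
j=7: r + 6k = 1774.299 → ⌈·⌉ = 1775
j=8: r + 7k = 2064.632333… → ⌈·⌉ = 2065
j=9: r + 8k = 2354.965666… → ⌈·⌉ = 2355

33, 323, 613, 904, 1194, 1484, 1775, 2065, 2355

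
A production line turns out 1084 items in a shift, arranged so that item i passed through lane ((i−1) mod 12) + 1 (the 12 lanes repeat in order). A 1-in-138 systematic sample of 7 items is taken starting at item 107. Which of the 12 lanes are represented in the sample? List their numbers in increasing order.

Consecutive selections differ by k = 138, so their lane numbers differ by 138 mod 12 = 6.
gcd(138, 12) = 6, so the sample visits 12/6 = 2 distinct residues mod 12.
Start 107 is lane 11; the lanes hit are 5, 11.

5, 11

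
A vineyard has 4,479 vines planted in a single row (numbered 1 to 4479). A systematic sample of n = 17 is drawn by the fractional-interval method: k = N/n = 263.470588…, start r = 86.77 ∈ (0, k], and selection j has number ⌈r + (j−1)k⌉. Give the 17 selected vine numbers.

87, 351, 614, 878, 1141, 1405, 1668, 1932, 2195, 2459, 2722, 2985, 3249, 3512, 3776, 4039, 4303

j=1: r + 0k = 86.77 → ⌈·⌉ = 87
j=2: r + 1k = 350.240588… → ⌈·⌉ = 351
j=3: r + 2k = 613.711176… → ⌈·⌉ = 614
j=4: r + 3k = 877.181764… → ⌈·⌉ = 878
j=5: r + 4k = 1140.652352… → ⌈·⌉ = 1141
j=6: r + 5k = 1404.122941… → ⌈·⌉ = 1405
j=7: r + 6k = 1667.593529… → ⌈·⌉ = 1668
j=8: r + 7k = 1931.064117… → ⌈·⌉ = 1932
j=9: r + 8k = 2194.534705… → ⌈·⌉ = 2195
j=10: r + 9k = 2458.005294… → ⌈·⌉ = 2459
j=11: r + 10k = 2721.475882… → ⌈·⌉ = 2722
j=12: r + 11k = 2984.946470… → ⌈·⌉ = 2985
j=13: r + 12k = 3248.417058… → ⌈·⌉ = 3249
j=14: r + 13k = 3511.887647… → ⌈·⌉ = 3512
j=15: r + 14k = 3775.358235… → ⌈·⌉ = 3776
j=16: r + 15k = 4038.828823… → ⌈·⌉ = 4039
j=17: r + 16k = 4302.299411… → ⌈·⌉ = 4303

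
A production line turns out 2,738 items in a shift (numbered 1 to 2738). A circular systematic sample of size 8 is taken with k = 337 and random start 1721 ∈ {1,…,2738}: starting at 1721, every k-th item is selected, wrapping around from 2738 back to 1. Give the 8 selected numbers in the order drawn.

Selection 1: 1721
Selection 2: 1721 + 337 = 2058
Selection 3: 2058 + 337 = 2395
Selection 4: 2395 + 337 = 2732
Selection 5: 2732 + 337 = 3069 → 3069 − 2738 = 331
Selection 6: 331 + 337 = 668
Selection 7: 668 + 337 = 1005
Selection 8: 1005 + 337 = 1342

1721, 2058, 2395, 2732, 331, 668, 1005, 1342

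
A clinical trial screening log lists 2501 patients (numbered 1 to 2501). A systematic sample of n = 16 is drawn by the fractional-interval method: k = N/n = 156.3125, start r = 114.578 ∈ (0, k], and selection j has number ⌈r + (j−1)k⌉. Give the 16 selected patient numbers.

115, 271, 428, 584, 740, 897, 1053, 1209, 1366, 1522, 1678, 1835, 1991, 2147, 2303, 2460

j=1: r + 0k = 114.578 → ⌈·⌉ = 115
j=2: r + 1k = 270.8905 → ⌈·⌉ = 271
j=3: r + 2k = 427.203 → ⌈·⌉ = 428
j=4: r + 3k = 583.5155 → ⌈·⌉ = 584
j=5: r + 4k = 739.828 → ⌈·⌉ = 740
j=6: r + 5k = 896.1405 → ⌈·⌉ = 897
j=7: r + 6k = 1052.453 → ⌈·⌉ = 1053
j=8: r + 7k = 1208.7655 → ⌈·⌉ = 1209
j=9: r + 8k = 1365.078 → ⌈·⌉ = 1366
j=10: r + 9k = 1521.3905 → ⌈·⌉ = 1522
j=11: r + 10k = 1677.703 → ⌈·⌉ = 1678
j=12: r + 11k = 1834.0155 → ⌈·⌉ = 1835
j=13: r + 12k = 1990.328 → ⌈·⌉ = 1991
j=14: r + 13k = 2146.6405 → ⌈·⌉ = 2147
j=15: r + 14k = 2302.953 → ⌈·⌉ = 2303
j=16: r + 15k = 2459.2655 → ⌈·⌉ = 2460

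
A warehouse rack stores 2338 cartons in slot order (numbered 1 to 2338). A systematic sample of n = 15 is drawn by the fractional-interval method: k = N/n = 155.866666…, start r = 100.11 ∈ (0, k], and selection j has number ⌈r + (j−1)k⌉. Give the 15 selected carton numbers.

101, 256, 412, 568, 724, 880, 1036, 1192, 1348, 1503, 1659, 1815, 1971, 2127, 2283

j=1: r + 0k = 100.11 → ⌈·⌉ = 101
j=2: r + 1k = 255.976666… → ⌈·⌉ = 256
j=3: r + 2k = 411.843333… → ⌈·⌉ = 412
j=4: r + 3k = 567.71 → ⌈·⌉ = 568
j=5: r + 4k = 723.576666… → ⌈·⌉ = 724
j=6: r + 5k = 879.443333… → ⌈·⌉ = 880
j=7: r + 6k = 1035.31 → ⌈·⌉ = 1036
j=8: r + 7k = 1191.176666… → ⌈·⌉ = 1192
j=9: r + 8k = 1347.043333… → ⌈·⌉ = 1348
j=10: r + 9k = 1502.91 → ⌈·⌉ = 1503
j=11: r + 10k = 1658.776666… → ⌈·⌉ = 1659
j=12: r + 11k = 1814.643333… → ⌈·⌉ = 1815
j=13: r + 12k = 1970.51 → ⌈·⌉ = 1971
j=14: r + 13k = 2126.376666… → ⌈·⌉ = 2127
j=15: r + 14k = 2282.243333… → ⌈·⌉ = 2283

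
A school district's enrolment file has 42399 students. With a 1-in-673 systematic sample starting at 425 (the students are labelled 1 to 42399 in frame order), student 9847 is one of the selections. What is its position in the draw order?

15

k = 673
position = (9847 − 425)/673 + 1 = 9422/673 + 1 = 14 + 1 = 15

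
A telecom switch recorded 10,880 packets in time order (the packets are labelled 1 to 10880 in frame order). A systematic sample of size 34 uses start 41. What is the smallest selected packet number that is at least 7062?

7081

k = 10880/34 = 320
Steps past start: ⌈(7062 − 41)/320⌉ = ⌈7021/320⌉ = 22
Selected packet: 41 + 22×320 = 7081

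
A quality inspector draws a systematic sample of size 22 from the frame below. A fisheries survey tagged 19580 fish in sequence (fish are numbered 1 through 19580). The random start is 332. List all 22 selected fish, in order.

k = N/n = 19580/22 = 890
fish 1: 332
fish 2: 332 + 890 = 1222
fish 3: 1222 + 890 = 2112
fish 4: 2112 + 890 = 3002
fish 5: 3002 + 890 = 3892
fish 6: 3892 + 890 = 4782
fish 7: 4782 + 890 = 5672
fish 8: 5672 + 890 = 6562
fish 9: 6562 + 890 = 7452
fish 10: 7452 + 890 = 8342
fish 11: 8342 + 890 = 9232
fish 12: 9232 + 890 = 10122
fish 13: 10122 + 890 = 11012
fish 14: 11012 + 890 = 11902
fish 15: 11902 + 890 = 12792
fish 16: 12792 + 890 = 13682
fish 17: 13682 + 890 = 14572
fish 18: 14572 + 890 = 15462
fish 19: 15462 + 890 = 16352
fish 20: 16352 + 890 = 17242
fish 21: 17242 + 890 = 18132
fish 22: 18132 + 890 = 19022

332, 1222, 2112, 3002, 3892, 4782, 5672, 6562, 7452, 8342, 9232, 10122, 11012, 11902, 12792, 13682, 14572, 15462, 16352, 17242, 18132, 19022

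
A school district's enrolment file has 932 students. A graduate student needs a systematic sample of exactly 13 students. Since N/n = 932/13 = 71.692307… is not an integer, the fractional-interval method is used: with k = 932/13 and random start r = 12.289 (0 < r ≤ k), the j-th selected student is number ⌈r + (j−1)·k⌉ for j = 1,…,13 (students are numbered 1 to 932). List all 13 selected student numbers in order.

j=1: r + 0k = 12.289 → ⌈·⌉ = 13
j=2: r + 1k = 83.981307… → ⌈·⌉ = 84
j=3: r + 2k = 155.673615… → ⌈·⌉ = 156
j=4: r + 3k = 227.365923… → ⌈·⌉ = 228
j=5: r + 4k = 299.058230… → ⌈·⌉ = 300
j=6: r + 5k = 370.750538… → ⌈·⌉ = 371
j=7: r + 6k = 442.442846… → ⌈·⌉ = 443
j=8: r + 7k = 514.135153… → ⌈·⌉ = 515
j=9: r + 8k = 585.827461… → ⌈·⌉ = 586
j=10: r + 9k = 657.519769… → ⌈·⌉ = 658
j=11: r + 10k = 729.212076… → ⌈·⌉ = 730
j=12: r + 11k = 800.904384… → ⌈·⌉ = 801
j=13: r + 12k = 872.596692… → ⌈·⌉ = 873

13, 84, 156, 228, 300, 371, 443, 515, 586, 658, 730, 801, 873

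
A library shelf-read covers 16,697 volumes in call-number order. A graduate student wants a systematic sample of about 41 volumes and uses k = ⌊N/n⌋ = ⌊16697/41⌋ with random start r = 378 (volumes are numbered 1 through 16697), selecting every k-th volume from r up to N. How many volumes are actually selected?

k = ⌊16697/41⌋ = 407
Achieved size = ⌊(16697 − 378)/407⌋ + 1 = ⌊16319/407⌋ + 1 = 40 + 1 = 41
(last selection: 378 + 40×407 = 16658 ≤ 16697; next would be 17065 > 16697)

41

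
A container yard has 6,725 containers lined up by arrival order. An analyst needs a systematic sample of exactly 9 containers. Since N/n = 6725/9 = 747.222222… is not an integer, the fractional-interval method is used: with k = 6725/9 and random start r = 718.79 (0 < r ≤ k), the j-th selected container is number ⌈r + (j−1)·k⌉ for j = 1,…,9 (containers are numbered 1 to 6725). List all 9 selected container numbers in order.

j=1: r + 0k = 718.79 → ⌈·⌉ = 719
j=2: r + 1k = 1466.012222… → ⌈·⌉ = 1467
j=3: r + 2k = 2213.234444… → ⌈·⌉ = 2214
j=4: r + 3k = 2960.456666… → ⌈·⌉ = 2961
j=5: r + 4k = 3707.678888… → ⌈·⌉ = 3708
j=6: r + 5k = 4454.901111… → ⌈·⌉ = 4455
j=7: r + 6k = 5202.123333… → ⌈·⌉ = 5203
j=8: r + 7k = 5949.345555… → ⌈·⌉ = 5950
j=9: r + 8k = 6696.567777… → ⌈·⌉ = 6697

719, 1467, 2214, 2961, 3708, 4455, 5203, 5950, 6697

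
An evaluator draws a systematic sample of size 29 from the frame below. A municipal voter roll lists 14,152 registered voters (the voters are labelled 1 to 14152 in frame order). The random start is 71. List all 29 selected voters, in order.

71, 559, 1047, 1535, 2023, 2511, 2999, 3487, 3975, 4463, 4951, 5439, 5927, 6415, 6903, 7391, 7879, 8367, 8855, 9343, 9831, 10319, 10807, 11295, 11783, 12271, 12759, 13247, 13735

k = N/n = 14152/29 = 488
voter 1: 71
voter 2: 71 + 488 = 559
voter 3: 559 + 488 = 1047
voter 4: 1047 + 488 = 1535
voter 5: 1535 + 488 = 2023
voter 6: 2023 + 488 = 2511
voter 7: 2511 + 488 = 2999
voter 8: 2999 + 488 = 3487
voter 9: 3487 + 488 = 3975
voter 10: 3975 + 488 = 4463
voter 11: 4463 + 488 = 4951
voter 12: 4951 + 488 = 5439
voter 13: 5439 + 488 = 5927
voter 14: 5927 + 488 = 6415
voter 15: 6415 + 488 = 6903
voter 16: 6903 + 488 = 7391
voter 17: 7391 + 488 = 7879
voter 18: 7879 + 488 = 8367
voter 19: 8367 + 488 = 8855
voter 20: 8855 + 488 = 9343
voter 21: 9343 + 488 = 9831
voter 22: 9831 + 488 = 10319
voter 23: 10319 + 488 = 10807
voter 24: 10807 + 488 = 11295
voter 25: 11295 + 488 = 11783
voter 26: 11783 + 488 = 12271
voter 27: 12271 + 488 = 12759
voter 28: 12759 + 488 = 13247
voter 29: 13247 + 488 = 13735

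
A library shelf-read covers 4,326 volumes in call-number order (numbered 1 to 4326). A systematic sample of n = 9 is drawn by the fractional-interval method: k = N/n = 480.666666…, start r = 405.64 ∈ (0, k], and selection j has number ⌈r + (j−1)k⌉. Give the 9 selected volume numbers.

406, 887, 1367, 1848, 2329, 2809, 3290, 3771, 4251

j=1: r + 0k = 405.64 → ⌈·⌉ = 406
j=2: r + 1k = 886.306666… → ⌈·⌉ = 887
j=3: r + 2k = 1366.973333… → ⌈·⌉ = 1367
j=4: r + 3k = 1847.64 → ⌈·⌉ = 1848
j=5: r + 4k = 2328.306666… → ⌈·⌉ = 2329
j=6: r + 5k = 2808.973333… → ⌈·⌉ = 2809
j=7: r + 6k = 3289.64 → ⌈·⌉ = 3290
j=8: r + 7k = 3770.306666… → ⌈·⌉ = 3771
j=9: r + 8k = 4250.973333… → ⌈·⌉ = 4251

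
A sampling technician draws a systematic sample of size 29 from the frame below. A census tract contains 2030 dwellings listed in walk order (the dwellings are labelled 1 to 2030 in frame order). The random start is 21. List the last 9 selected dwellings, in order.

k = N/n = 2030/29 = 70
21st selection = 21 + 20×70 = 1421
22nd: 1421 + 70 = 1491
23rd: 1491 + 70 = 1561
24th: 1561 + 70 = 1631
25th: 1631 + 70 = 1701
26th: 1701 + 70 = 1771
27th: 1771 + 70 = 1841
28th: 1841 + 70 = 1911
29th: 1911 + 70 = 1981

1421, 1491, 1561, 1631, 1701, 1771, 1841, 1911, 1981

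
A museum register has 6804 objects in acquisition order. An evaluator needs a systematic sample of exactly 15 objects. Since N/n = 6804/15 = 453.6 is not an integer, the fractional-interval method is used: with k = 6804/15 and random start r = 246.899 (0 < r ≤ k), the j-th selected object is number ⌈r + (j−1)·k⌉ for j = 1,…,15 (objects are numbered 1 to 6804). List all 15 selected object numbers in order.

j=1: r + 0k = 246.899 → ⌈·⌉ = 247
j=2: r + 1k = 700.499 → ⌈·⌉ = 701
j=3: r + 2k = 1154.099 → ⌈·⌉ = 1155
j=4: r + 3k = 1607.699 → ⌈·⌉ = 1608
j=5: r + 4k = 2061.299 → ⌈·⌉ = 2062
j=6: r + 5k = 2514.899 → ⌈·⌉ = 2515
j=7: r + 6k = 2968.499 → ⌈·⌉ = 2969
j=8: r + 7k = 3422.099 → ⌈·⌉ = 3423
j=9: r + 8k = 3875.699 → ⌈·⌉ = 3876
j=10: r + 9k = 4329.299 → ⌈·⌉ = 4330
j=11: r + 10k = 4782.899 → ⌈·⌉ = 4783
j=12: r + 11k = 5236.499 → ⌈·⌉ = 5237
j=13: r + 12k = 5690.099 → ⌈·⌉ = 5691
j=14: r + 13k = 6143.699 → ⌈·⌉ = 6144
j=15: r + 14k = 6597.299 → ⌈·⌉ = 6598

247, 701, 1155, 1608, 2062, 2515, 2969, 3423, 3876, 4330, 4783, 5237, 5691, 6144, 6598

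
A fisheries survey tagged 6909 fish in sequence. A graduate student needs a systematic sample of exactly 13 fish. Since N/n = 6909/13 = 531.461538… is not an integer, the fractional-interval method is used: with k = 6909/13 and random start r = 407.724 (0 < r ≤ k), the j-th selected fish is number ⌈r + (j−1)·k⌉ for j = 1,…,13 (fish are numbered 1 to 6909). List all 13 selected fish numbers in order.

j=1: r + 0k = 407.724 → ⌈·⌉ = 408
j=2: r + 1k = 939.185538… → ⌈·⌉ = 940
j=3: r + 2k = 1470.647076… → ⌈·⌉ = 1471
j=4: r + 3k = 2002.108615… → ⌈·⌉ = 2003
j=5: r + 4k = 2533.570153… → ⌈·⌉ = 2534
j=6: r + 5k = 3065.031692… → ⌈·⌉ = 3066
j=7: r + 6k = 3596.493230… → ⌈·⌉ = 3597
j=8: r + 7k = 4127.954769… → ⌈·⌉ = 4128
j=9: r + 8k = 4659.416307… → ⌈·⌉ = 4660
j=10: r + 9k = 5190.877846… → ⌈·⌉ = 5191
j=11: r + 10k = 5722.339384… → ⌈·⌉ = 5723
j=12: r + 11k = 6253.800923… → ⌈·⌉ = 6254
j=13: r + 12k = 6785.262461… → ⌈·⌉ = 6786

408, 940, 1471, 2003, 2534, 3066, 3597, 4128, 4660, 5191, 5723, 6254, 6786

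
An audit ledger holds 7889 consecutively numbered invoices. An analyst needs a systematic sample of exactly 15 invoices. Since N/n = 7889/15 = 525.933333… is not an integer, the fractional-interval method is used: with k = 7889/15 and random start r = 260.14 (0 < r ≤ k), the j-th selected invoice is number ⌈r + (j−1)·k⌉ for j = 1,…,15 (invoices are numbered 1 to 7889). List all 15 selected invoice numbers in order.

j=1: r + 0k = 260.14 → ⌈·⌉ = 261
j=2: r + 1k = 786.073333… → ⌈·⌉ = 787
j=3: r + 2k = 1312.006666… → ⌈·⌉ = 1313
j=4: r + 3k = 1837.94 → ⌈·⌉ = 1838
j=5: r + 4k = 2363.873333… → ⌈·⌉ = 2364
j=6: r + 5k = 2889.806666… → ⌈·⌉ = 2890
j=7: r + 6k = 3415.74 → ⌈·⌉ = 3416
j=8: r + 7k = 3941.673333… → ⌈·⌉ = 3942
j=9: r + 8k = 4467.606666… → ⌈·⌉ = 4468
j=10: r + 9k = 4993.54 → ⌈·⌉ = 4994
j=11: r + 10k = 5519.473333… → ⌈·⌉ = 5520
j=12: r + 11k = 6045.406666… → ⌈·⌉ = 6046
j=13: r + 12k = 6571.34 → ⌈·⌉ = 6572
j=14: r + 13k = 7097.273333… → ⌈·⌉ = 7098
j=15: r + 14k = 7623.206666… → ⌈·⌉ = 7624

261, 787, 1313, 1838, 2364, 2890, 3416, 3942, 4468, 4994, 5520, 6046, 6572, 7098, 7624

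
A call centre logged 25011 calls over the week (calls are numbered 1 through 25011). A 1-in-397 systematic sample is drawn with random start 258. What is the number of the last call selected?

k = 397
63rd selection = r + (63−1)·k = 258 + 62×397 = 258 + 24614 = 24872

24872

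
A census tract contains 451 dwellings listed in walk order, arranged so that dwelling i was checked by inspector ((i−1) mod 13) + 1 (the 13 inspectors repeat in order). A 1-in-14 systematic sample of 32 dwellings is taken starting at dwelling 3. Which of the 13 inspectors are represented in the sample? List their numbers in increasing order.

1, 2, 3, 4, 5, 6, 7, 8, 9, 10, 11, 12, 13

Consecutive selections differ by k = 14, so their inspector numbers differ by 14 mod 13 = 1.
gcd(14, 13) = 1, so the sample visits 13/1 = 13 distinct residues mod 13.
Start 3 is inspector 3; the inspectors hit are 1, 2, 3, 4, 5, 6, 7, 8, 9, 10, 11, 12, 13.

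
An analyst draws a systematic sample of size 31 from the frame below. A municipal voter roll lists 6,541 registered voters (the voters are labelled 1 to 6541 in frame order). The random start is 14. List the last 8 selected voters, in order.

k = N/n = 6541/31 = 211
24th selection = 14 + 23×211 = 4867
25th: 4867 + 211 = 5078
26th: 5078 + 211 = 5289
27th: 5289 + 211 = 5500
28th: 5500 + 211 = 5711
29th: 5711 + 211 = 5922
30th: 5922 + 211 = 6133
31st: 6133 + 211 = 6344

4867, 5078, 5289, 5500, 5711, 5922, 6133, 6344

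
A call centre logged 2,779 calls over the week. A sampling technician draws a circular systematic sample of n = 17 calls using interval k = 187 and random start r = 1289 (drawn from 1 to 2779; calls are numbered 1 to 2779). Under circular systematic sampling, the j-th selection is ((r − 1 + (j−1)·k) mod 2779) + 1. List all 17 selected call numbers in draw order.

1289, 1476, 1663, 1850, 2037, 2224, 2411, 2598, 6, 193, 380, 567, 754, 941, 1128, 1315, 1502

Selection 1: 1289
Selection 2: 1289 + 187 = 1476
Selection 3: 1476 + 187 = 1663
Selection 4: 1663 + 187 = 1850
Selection 5: 1850 + 187 = 2037
Selection 6: 2037 + 187 = 2224
Selection 7: 2224 + 187 = 2411
Selection 8: 2411 + 187 = 2598
Selection 9: 2598 + 187 = 2785 → 2785 − 2779 = 6
Selection 10: 6 + 187 = 193
Selection 11: 193 + 187 = 380
Selection 12: 380 + 187 = 567
Selection 13: 567 + 187 = 754
Selection 14: 754 + 187 = 941
Selection 15: 941 + 187 = 1128
Selection 16: 1128 + 187 = 1315
Selection 17: 1315 + 187 = 1502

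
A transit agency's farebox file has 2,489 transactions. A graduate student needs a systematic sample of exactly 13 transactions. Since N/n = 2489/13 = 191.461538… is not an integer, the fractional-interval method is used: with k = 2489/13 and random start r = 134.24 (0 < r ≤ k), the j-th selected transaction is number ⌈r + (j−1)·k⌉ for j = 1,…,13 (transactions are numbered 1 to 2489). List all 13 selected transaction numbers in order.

j=1: r + 0k = 134.24 → ⌈·⌉ = 135
j=2: r + 1k = 325.701538… → ⌈·⌉ = 326
j=3: r + 2k = 517.163076… → ⌈·⌉ = 518
j=4: r + 3k = 708.624615… → ⌈·⌉ = 709
j=5: r + 4k = 900.086153… → ⌈·⌉ = 901
j=6: r + 5k = 1091.547692… → ⌈·⌉ = 1092
j=7: r + 6k = 1283.009230… → ⌈·⌉ = 1284
j=8: r + 7k = 1474.470769… → ⌈·⌉ = 1475
j=9: r + 8k = 1665.932307… → ⌈·⌉ = 1666
j=10: r + 9k = 1857.393846… → ⌈·⌉ = 1858
j=11: r + 10k = 2048.855384… → ⌈·⌉ = 2049
j=12: r + 11k = 2240.316923… → ⌈·⌉ = 2241
j=13: r + 12k = 2431.778461… → ⌈·⌉ = 2432

135, 326, 518, 709, 901, 1092, 1284, 1475, 1666, 1858, 2049, 2241, 2432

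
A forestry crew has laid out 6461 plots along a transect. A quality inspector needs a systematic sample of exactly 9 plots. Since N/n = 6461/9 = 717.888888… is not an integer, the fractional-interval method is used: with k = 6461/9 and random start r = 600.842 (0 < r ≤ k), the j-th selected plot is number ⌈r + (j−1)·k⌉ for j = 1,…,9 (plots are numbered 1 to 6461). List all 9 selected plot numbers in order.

j=1: r + 0k = 600.842 → ⌈·⌉ = 601
j=2: r + 1k = 1318.730888… → ⌈·⌉ = 1319
j=3: r + 2k = 2036.619777… → ⌈·⌉ = 2037
j=4: r + 3k = 2754.508666… → ⌈·⌉ = 2755
j=5: r + 4k = 3472.397555… → ⌈·⌉ = 3473
j=6: r + 5k = 4190.286444… → ⌈·⌉ = 4191
j=7: r + 6k = 4908.175333… → ⌈·⌉ = 4909
j=8: r + 7k = 5626.064222… → ⌈·⌉ = 5627
j=9: r + 8k = 6343.953111… → ⌈·⌉ = 6344

601, 1319, 2037, 2755, 3473, 4191, 4909, 5627, 6344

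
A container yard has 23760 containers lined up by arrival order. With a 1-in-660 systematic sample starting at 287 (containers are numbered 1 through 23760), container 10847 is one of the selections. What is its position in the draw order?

k = 660
position = (10847 − 287)/660 + 1 = 10560/660 + 1 = 16 + 1 = 17

17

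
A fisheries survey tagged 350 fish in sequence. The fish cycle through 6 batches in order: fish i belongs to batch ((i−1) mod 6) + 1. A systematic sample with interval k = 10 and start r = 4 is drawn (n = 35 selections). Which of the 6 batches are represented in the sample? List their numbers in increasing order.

2, 4, 6

Consecutive selections differ by k = 10, so their batch numbers differ by 10 mod 6 = 4.
gcd(10, 6) = 2, so the sample visits 6/2 = 3 distinct residues mod 6.
Start 4 is batch 4; the batches hit are 2, 4, 6.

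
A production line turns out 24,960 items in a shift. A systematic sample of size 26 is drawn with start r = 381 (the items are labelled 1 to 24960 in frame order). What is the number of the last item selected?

24381

k = 24960/26 = 960
26th selection = r + (26−1)·k = 381 + 25×960 = 381 + 24000 = 24381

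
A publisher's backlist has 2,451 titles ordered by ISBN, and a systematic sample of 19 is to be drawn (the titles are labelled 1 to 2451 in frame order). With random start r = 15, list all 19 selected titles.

15, 144, 273, 402, 531, 660, 789, 918, 1047, 1176, 1305, 1434, 1563, 1692, 1821, 1950, 2079, 2208, 2337

k = N/n = 2451/19 = 129
title 1: 15
title 2: 15 + 129 = 144
title 3: 144 + 129 = 273
title 4: 273 + 129 = 402
title 5: 402 + 129 = 531
title 6: 531 + 129 = 660
title 7: 660 + 129 = 789
title 8: 789 + 129 = 918
title 9: 918 + 129 = 1047
title 10: 1047 + 129 = 1176
title 11: 1176 + 129 = 1305
title 12: 1305 + 129 = 1434
title 13: 1434 + 129 = 1563
title 14: 1563 + 129 = 1692
title 15: 1692 + 129 = 1821
title 16: 1821 + 129 = 1950
title 17: 1950 + 129 = 2079
title 18: 2079 + 129 = 2208
title 19: 2208 + 129 = 2337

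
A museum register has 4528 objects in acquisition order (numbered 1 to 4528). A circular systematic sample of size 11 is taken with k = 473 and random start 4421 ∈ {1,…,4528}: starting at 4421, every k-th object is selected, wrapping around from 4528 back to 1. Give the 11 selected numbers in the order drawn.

4421, 366, 839, 1312, 1785, 2258, 2731, 3204, 3677, 4150, 95

Selection 1: 4421
Selection 2: 4421 + 473 = 4894 → 4894 − 4528 = 366
Selection 3: 366 + 473 = 839
Selection 4: 839 + 473 = 1312
Selection 5: 1312 + 473 = 1785
Selection 6: 1785 + 473 = 2258
Selection 7: 2258 + 473 = 2731
Selection 8: 2731 + 473 = 3204
Selection 9: 3204 + 473 = 3677
Selection 10: 3677 + 473 = 4150
Selection 11: 4150 + 473 = 4623 → 4623 − 4528 = 95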